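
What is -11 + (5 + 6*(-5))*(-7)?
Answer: 164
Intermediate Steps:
-11 + (5 + 6*(-5))*(-7) = -11 + (5 - 30)*(-7) = -11 - 25*(-7) = -11 + 175 = 164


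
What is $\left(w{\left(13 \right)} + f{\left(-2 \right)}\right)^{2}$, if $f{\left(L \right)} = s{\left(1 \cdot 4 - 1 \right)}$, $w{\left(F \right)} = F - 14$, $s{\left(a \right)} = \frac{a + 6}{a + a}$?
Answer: $\frac{1}{4} \approx 0.25$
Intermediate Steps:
$s{\left(a \right)} = \frac{6 + a}{2 a}$
$w{\left(F \right)} = -14 + F$
$f{\left(L \right)} = \frac{3}{2}$ ($f{\left(L \right)} = \frac{6 + \left(1 \cdot 4 - 1\right)}{2 \left(1 \cdot 4 - 1\right)} = \frac{6 + \left(4 - 1\right)}{2 \left(4 - 1\right)} = \frac{6 + 3}{2 \cdot 3} = \frac{1}{2} \cdot \frac{1}{3} \cdot 9 = \frac{3}{2}$)
$\left(w{\left(13 \right)} + f{\left(-2 \right)}\right)^{2} = \left(\left(-14 + 13\right) + \frac{3}{2}\right)^{2} = \left(-1 + \frac{3}{2}\right)^{2} = \left(\frac{1}{2}\right)^{2} = \frac{1}{4}$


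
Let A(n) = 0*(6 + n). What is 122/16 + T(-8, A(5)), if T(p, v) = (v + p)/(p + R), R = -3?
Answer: 735/88 ≈ 8.3523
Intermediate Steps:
A(n) = 0
T(p, v) = (p + v)/(-3 + p) (T(p, v) = (v + p)/(p - 3) = (p + v)/(-3 + p))
122/16 + T(-8, A(5)) = 122/16 + (-8 + 0)/(-3 - 8) = (1/16)*122 - 8/(-11) = 61/8 - 1/11*(-8) = 61/8 + 8/11 = 735/88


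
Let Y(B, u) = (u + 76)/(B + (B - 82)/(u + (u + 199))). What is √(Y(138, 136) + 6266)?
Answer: 98*√690450629/32527 ≈ 79.168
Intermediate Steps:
Y(B, u) = (76 + u)/(B + (-82 + B)/(199 + 2*u)) (Y(B, u) = (76 + u)/(B + (-82 + B)/(u + (199 + u))) = (76 + u)/(B + (-82 + B)/(199 + 2*u)))
√(Y(138, 136) + 6266) = √((7562 + 136² + (351/2)*136)/(-41 + 100*138 + 138*136) + 6266) = √((7562 + 18496 + 23868)/(-41 + 13800 + 18768) + 6266) = √(49926/32527 + 6266) = √(203864108/32527) = 98*√690450629/32527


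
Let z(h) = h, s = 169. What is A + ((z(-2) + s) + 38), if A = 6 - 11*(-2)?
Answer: 233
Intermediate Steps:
A = 28 (A = 6 + 22 = 28)
A + ((z(-2) + s) + 38) = 28 + ((-2 + 169) + 38) = 28 + (167 + 38) = 28 + 205 = 233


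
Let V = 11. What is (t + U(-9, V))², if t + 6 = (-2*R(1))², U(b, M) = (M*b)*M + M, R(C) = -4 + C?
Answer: 1098304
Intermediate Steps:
U(b, M) = M + b*M² (U(b, M) = b*M² + M = M + b*M²)
t = 30 (t = -6 + (-2*(-4 + 1))² = -6 + (-2*(-3))² = -6 + 6² = -6 + 36 = 30)
(t + U(-9, V))² = (30 + 11*(1 + 11*(-9)))² = (30 + 11*(1 - 99))² = (30 + 11*(-98))² = (30 - 1078)² = (-1048)² = 1098304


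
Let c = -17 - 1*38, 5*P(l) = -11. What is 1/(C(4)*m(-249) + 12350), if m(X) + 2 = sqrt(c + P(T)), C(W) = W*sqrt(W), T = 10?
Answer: 30835/380328042 - 2*I*sqrt(1430)/190164021 ≈ 8.1075e-5 - 3.9771e-7*I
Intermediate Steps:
P(l) = -11/5 (P(l) = (1/5)*(-11) = -11/5)
c = -55 (c = -17 - 38 = -55)
C(W) = W**(3/2)
m(X) = -2 + I*sqrt(1430)/5 (m(X) = -2 + sqrt(-55 - 11/5) = -2 + sqrt(-286/5) = -2 + I*sqrt(1430)/5)
1/(C(4)*m(-249) + 12350) = 1/(4**(3/2)*(-2 + I*sqrt(1430)/5) + 12350) = 1/(8*(-2 + I*sqrt(1430)/5) + 12350) = 1/((-16 + 8*I*sqrt(1430)/5) + 12350) = 1/(12334 + 8*I*sqrt(1430)/5)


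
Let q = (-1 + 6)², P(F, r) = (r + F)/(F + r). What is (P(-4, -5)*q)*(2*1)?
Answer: 50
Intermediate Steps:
P(F, r) = 1 (P(F, r) = (F + r)/(F + r) = 1)
q = 25 (q = 5² = 25)
(P(-4, -5)*q)*(2*1) = (1*25)*(2*1) = 25*2 = 50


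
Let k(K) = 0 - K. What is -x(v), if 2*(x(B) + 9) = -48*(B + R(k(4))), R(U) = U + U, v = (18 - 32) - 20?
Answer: -999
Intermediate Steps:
k(K) = -K
v = -34 (v = -14 - 20 = -34)
R(U) = 2*U
x(B) = 183 - 24*B (x(B) = -9 + (-48*(B + 2*(-1*4)))/2 = -9 + (-48*(B + 2*(-4)))/2 = -9 + (-48*(B - 8))/2 = -9 + (-48*(-8 + B))/2 = -9 + (384 - 48*B)/2 = -9 + (192 - 24*B) = 183 - 24*B)
-x(v) = -(183 - 24*(-34)) = -(183 + 816) = -1*999 = -999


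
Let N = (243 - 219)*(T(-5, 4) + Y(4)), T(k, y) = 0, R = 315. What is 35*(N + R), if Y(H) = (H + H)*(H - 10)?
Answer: -29295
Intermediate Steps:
Y(H) = 2*H*(-10 + H) (Y(H) = (2*H)*(-10 + H) = 2*H*(-10 + H))
N = -1152 (N = (243 - 219)*(0 + 2*4*(-10 + 4)) = 24*(0 + 2*4*(-6)) = 24*(0 - 48) = 24*(-48) = -1152)
35*(N + R) = 35*(-1152 + 315) = 35*(-837) = -29295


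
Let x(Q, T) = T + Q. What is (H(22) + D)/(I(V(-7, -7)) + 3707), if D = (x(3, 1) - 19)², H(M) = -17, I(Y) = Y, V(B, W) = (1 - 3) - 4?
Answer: 208/3701 ≈ 0.056201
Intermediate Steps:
V(B, W) = -6 (V(B, W) = -2 - 4 = -6)
x(Q, T) = Q + T
D = 225 (D = ((3 + 1) - 19)² = (4 - 19)² = (-15)² = 225)
(H(22) + D)/(I(V(-7, -7)) + 3707) = (-17 + 225)/(-6 + 3707) = 208/3701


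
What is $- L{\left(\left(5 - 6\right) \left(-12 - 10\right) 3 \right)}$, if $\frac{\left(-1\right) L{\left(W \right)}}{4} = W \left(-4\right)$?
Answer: $-1056$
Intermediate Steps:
$L{\left(W \right)} = 16 W$ ($L{\left(W \right)} = - 4 W \left(-4\right) = - 4 \left(- 4 W\right) = 16 W$)
$- L{\left(\left(5 - 6\right) \left(-12 - 10\right) 3 \right)} = - 16 \left(5 - 6\right) \left(-12 - 10\right) 3 = - 16 \left(-1\right) \left(-22\right) 3 = - 16 \cdot 22 \cdot 3 = - 16 \cdot 66 = \left(-1\right) 1056 = -1056$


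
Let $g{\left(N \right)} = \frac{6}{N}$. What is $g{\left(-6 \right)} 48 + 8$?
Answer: $-40$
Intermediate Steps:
$g{\left(-6 \right)} 48 + 8 = \frac{6}{-6} \cdot 48 + 8 = 6 \left(- \frac{1}{6}\right) 48 + 8 = \left(-1\right) 48 + 8 = -48 + 8 = -40$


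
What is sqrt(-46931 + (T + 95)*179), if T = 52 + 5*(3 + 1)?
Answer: I*sqrt(17038) ≈ 130.53*I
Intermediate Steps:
T = 72 (T = 52 + 5*4 = 52 + 20 = 72)
sqrt(-46931 + (T + 95)*179) = sqrt(-46931 + (72 + 95)*179) = sqrt(-46931 + 167*179) = sqrt(-46931 + 29893) = sqrt(-17038) = I*sqrt(17038)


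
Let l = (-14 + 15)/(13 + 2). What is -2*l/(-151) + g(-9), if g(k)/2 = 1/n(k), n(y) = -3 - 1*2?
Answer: -904/2265 ≈ -0.39912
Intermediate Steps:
n(y) = -5 (n(y) = -3 - 2 = -5)
l = 1/15 ≈ 0.066667
g(k) = -⅖ (g(k) = 2/(-5) = 2*(-⅕) = -⅖)
-2*l/(-151) + g(-9) = -2*1/15/(-151) - ⅖ = -2/15*(-1/151) - ⅖ = 2/2265 - ⅖ = -904/2265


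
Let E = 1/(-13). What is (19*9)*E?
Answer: -171/13 ≈ -13.154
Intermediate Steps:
E = -1/13 ≈ -0.076923
(19*9)*E = (19*9)*(-1/13) = 171*(-1/13) = -171/13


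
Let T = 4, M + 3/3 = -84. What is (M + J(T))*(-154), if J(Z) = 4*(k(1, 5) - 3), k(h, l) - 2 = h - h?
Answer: 13706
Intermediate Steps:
M = -85 (M = -1 - 84 = -85)
k(h, l) = 2 (k(h, l) = 2 + (h - h) = 2 + 0 = 2)
J(Z) = -4 (J(Z) = 4*(2 - 3) = 4*(-1) = -4)
(M + J(T))*(-154) = (-85 - 4)*(-154) = -89*(-154) = 13706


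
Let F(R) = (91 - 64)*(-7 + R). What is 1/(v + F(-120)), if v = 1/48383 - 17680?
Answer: -48383/1021316746 ≈ -4.7373e-5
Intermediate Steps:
F(R) = -189 + 27*R (F(R) = 27*(-7 + R) = -189 + 27*R)
v = -855411439/48383 (v = 1/48383 - 17680 = -855411439/48383 ≈ -17680.)
1/(v + F(-120)) = 1/(-855411439/48383 + (-189 + 27*(-120))) = 1/(-855411439/48383 + (-189 - 3240)) = 1/(-855411439/48383 - 3429) = 1/(-1021316746/48383) = -48383/1021316746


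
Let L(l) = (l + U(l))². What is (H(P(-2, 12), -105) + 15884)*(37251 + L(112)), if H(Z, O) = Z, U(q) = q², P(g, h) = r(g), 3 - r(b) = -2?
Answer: 2545601905843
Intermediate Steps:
r(b) = 5 (r(b) = 3 - 1*(-2) = 3 + 2 = 5)
P(g, h) = 5
L(l) = (l + l²)²
(H(P(-2, 12), -105) + 15884)*(37251 + L(112)) = (5 + 15884)*(37251 + 112²*(1 + 112)²) = 15889*(37251 + 12544*113²) = 15889*(37251 + 12544*12769) = 15889*(37251 + 160174336) = 15889*160211587 = 2545601905843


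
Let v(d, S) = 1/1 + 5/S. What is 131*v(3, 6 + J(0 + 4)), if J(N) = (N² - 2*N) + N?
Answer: 3013/18 ≈ 167.39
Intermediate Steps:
J(N) = N² - N
v(d, S) = 1 + 5/S (v(d, S) = 1*1 + 5/S = 1 + 5/S)
131*v(3, 6 + J(0 + 4)) = 131*((5 + (6 + (0 + 4)*(-1 + (0 + 4))))/(6 + (0 + 4)*(-1 + (0 + 4)))) = 131*((5 + (6 + 4*(-1 + 4)))/(6 + 4*(-1 + 4))) = 131*((5 + (6 + 4*3))/(6 + 4*3)) = 131*((5 + (6 + 12))/(6 + 12)) = 131*((5 + 18)/18) = 131*((1/18)*23) = 131*(23/18) = 3013/18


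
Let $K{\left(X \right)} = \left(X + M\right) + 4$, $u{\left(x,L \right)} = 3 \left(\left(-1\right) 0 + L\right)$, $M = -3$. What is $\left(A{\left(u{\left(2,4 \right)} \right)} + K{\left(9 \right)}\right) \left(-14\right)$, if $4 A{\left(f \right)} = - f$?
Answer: $-98$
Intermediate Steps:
$u{\left(x,L \right)} = 3 L$ ($u{\left(x,L \right)} = 3 \left(0 + L\right) = 3 L$)
$K{\left(X \right)} = 1 + X$ ($K{\left(X \right)} = \left(X - 3\right) + 4 = \left(-3 + X\right) + 4 = 1 + X$)
$A{\left(f \right)} = - \frac{f}{4}$ ($A{\left(f \right)} = \frac{\left(-1\right) f}{4} = - \frac{f}{4}$)
$\left(A{\left(u{\left(2,4 \right)} \right)} + K{\left(9 \right)}\right) \left(-14\right) = \left(- \frac{3 \cdot 4}{4} + \left(1 + 9\right)\right) \left(-14\right) = \left(\left(- \frac{1}{4}\right) 12 + 10\right) \left(-14\right) = \left(-3 + 10\right) \left(-14\right) = 7 \left(-14\right) = -98$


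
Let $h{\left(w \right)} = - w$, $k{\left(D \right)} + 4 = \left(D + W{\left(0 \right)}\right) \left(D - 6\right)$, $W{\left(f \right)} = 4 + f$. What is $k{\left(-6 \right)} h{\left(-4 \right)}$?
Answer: $80$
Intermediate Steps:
$k{\left(D \right)} = -4 + \left(-6 + D\right) \left(4 + D\right)$ ($k{\left(D \right)} = -4 + \left(D + \left(4 + 0\right)\right) \left(D - 6\right) = -4 + \left(D + 4\right) \left(-6 + D\right) = -4 + \left(4 + D\right) \left(-6 + D\right) = -4 + \left(-6 + D\right) \left(4 + D\right)$)
$k{\left(-6 \right)} h{\left(-4 \right)} = \left(-28 + \left(-6\right)^{2} - -12\right) \left(\left(-1\right) \left(-4\right)\right) = \left(-28 + 36 + 12\right) 4 = 20 \cdot 4 = 80$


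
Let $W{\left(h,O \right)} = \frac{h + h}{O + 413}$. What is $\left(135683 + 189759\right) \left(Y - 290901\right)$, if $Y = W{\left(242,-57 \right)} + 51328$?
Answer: $- \frac{6939033969192}{89} \approx -7.7967 \cdot 10^{10}$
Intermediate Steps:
$W{\left(h,O \right)} = \frac{2 h}{413 + O}$
$Y = \frac{4568313}{89}$ ($Y = 2 \cdot 242 \frac{1}{413 - 57} + 51328 = 2 \cdot 242 \cdot \frac{1}{356} + 51328 = \frac{121}{89} + 51328 = \frac{4568313}{89} \approx 51329.0$)
$\left(135683 + 189759\right) \left(Y - 290901\right) = \left(135683 + 189759\right) \left(\frac{4568313}{89} - 290901\right) = 325442 \left(- \frac{21321876}{89}\right) = - \frac{6939033969192}{89}$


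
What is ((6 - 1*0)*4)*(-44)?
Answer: -1056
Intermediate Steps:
((6 - 1*0)*4)*(-44) = ((6 + 0)*4)*(-44) = (6*4)*(-44) = 24*(-44) = -1056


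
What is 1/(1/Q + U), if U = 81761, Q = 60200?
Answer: 60200/4922012201 ≈ 1.2231e-5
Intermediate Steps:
1/(1/Q + U) = 1/(1/60200 + 81761) = 1/(4922012201/60200) = 60200/4922012201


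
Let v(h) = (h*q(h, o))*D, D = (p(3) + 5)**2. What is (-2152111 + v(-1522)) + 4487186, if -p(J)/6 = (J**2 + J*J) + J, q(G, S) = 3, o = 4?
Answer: -64515731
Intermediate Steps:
p(J) = -12*J**2 - 6*J (p(J) = -6*((J**2 + J*J) + J) = -6*((J**2 + J**2) + J) = -6*(2*J**2 + J) = -6*(J + 2*J**2) = -12*J**2 - 6*J)
D = 14641 (D = (-6*3*(1 + 2*3) + 5)**2 = (-6*3*(1 + 6) + 5)**2 = (-6*3*7 + 5)**2 = (-126 + 5)**2 = (-121)**2 = 14641)
v(h) = 43923*h (v(h) = (h*3)*14641 = (3*h)*14641 = 43923*h)
(-2152111 + v(-1522)) + 4487186 = (-2152111 + 43923*(-1522)) + 4487186 = (-2152111 - 66850806) + 4487186 = -69002917 + 4487186 = -64515731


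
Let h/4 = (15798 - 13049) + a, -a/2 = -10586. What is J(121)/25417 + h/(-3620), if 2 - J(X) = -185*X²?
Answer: 263324454/3286055 ≈ 80.134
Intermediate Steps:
a = 21172 (a = -2*(-10586) = 21172)
h = 95684 (h = 4*((15798 - 13049) + 21172) = 4*(2749 + 21172) = 4*23921 = 95684)
J(X) = 2 + 185*X² (J(X) = 2 - (-185)*X² = 2 + 185*X²)
J(121)/25417 + h/(-3620) = (2 + 185*121²)/25417 + 95684/(-3620) = (2 + 185*14641)*(1/25417) + 95684*(-1/3620) = (2 + 2708585)*(1/25417) - 23921/905 = 2708587*(1/25417) - 23921/905 = 386941/3631 - 23921/905 = 263324454/3286055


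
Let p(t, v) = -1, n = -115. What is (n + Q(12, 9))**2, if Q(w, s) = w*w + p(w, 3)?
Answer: 784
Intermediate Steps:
Q(w, s) = -1 + w**2 (Q(w, s) = w*w - 1 = w**2 - 1 = -1 + w**2)
(n + Q(12, 9))**2 = (-115 + (-1 + 12**2))**2 = (-115 + (-1 + 144))**2 = (-115 + 143)**2 = 28**2 = 784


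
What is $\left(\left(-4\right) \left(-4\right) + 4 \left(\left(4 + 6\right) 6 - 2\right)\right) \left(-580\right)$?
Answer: $-143840$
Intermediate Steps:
$\left(\left(-4\right) \left(-4\right) + 4 \left(\left(4 + 6\right) 6 - 2\right)\right) \left(-580\right) = \left(16 + 4 \left(10 \cdot 6 - 2\right)\right) \left(-580\right) = \left(16 + 4 \left(60 - 2\right)\right) \left(-580\right) = \left(16 + 4 \cdot 58\right) \left(-580\right) = \left(16 + 232\right) \left(-580\right) = 248 \left(-580\right) = -143840$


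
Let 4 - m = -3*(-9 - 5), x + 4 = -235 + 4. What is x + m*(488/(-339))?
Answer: -61121/339 ≈ -180.30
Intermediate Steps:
x = -235 (x = -4 + (-235 + 4) = -4 - 231 = -235)
m = -38 (m = 4 - (-3)*(-9 - 5) = 4 - (-3)*(-14) = 4 - 1*42 = 4 - 42 = -38)
x + m*(488/(-339)) = -235 - 18544/(-339) = -235 - 18544*(-1)/339 = -235 - 38*(-488/339) = -235 + 18544/339 = -61121/339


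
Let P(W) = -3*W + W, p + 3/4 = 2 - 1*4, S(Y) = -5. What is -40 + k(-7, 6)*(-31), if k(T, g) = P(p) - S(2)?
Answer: -731/2 ≈ -365.50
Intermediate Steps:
p = -11/4 (p = -3/4 + (2 - 1*4) = -3/4 + (2 - 4) = -3/4 - 2 = -11/4 ≈ -2.7500)
P(W) = -2*W
k(T, g) = 21/2 (k(T, g) = -2*(-11/4) - 1*(-5) = 11/2 + 5 = 21/2)
-40 + k(-7, 6)*(-31) = -40 + (21/2)*(-31) = -40 - 651/2 = -731/2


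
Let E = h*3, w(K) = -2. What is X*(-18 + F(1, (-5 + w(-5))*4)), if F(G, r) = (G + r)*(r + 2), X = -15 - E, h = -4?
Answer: -2052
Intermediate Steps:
E = -12 (E = -4*3 = -12)
X = -3 (X = -15 - 1*(-12) = -15 + 12 = -3)
F(G, r) = (2 + r)*(G + r) (F(G, r) = (G + r)*(2 + r) = (2 + r)*(G + r))
X*(-18 + F(1, (-5 + w(-5))*4)) = -3*(-18 + (((-5 - 2)*4)² + 2*1 + 2*((-5 - 2)*4) + 1*((-5 - 2)*4))) = -3*(-18 + ((-7*4)² + 2 + 2*(-7*4) + 1*(-7*4))) = -3*(-18 + ((-28)² + 2 + 2*(-28) + 1*(-28))) = -3*(-18 + (784 + 2 - 56 - 28)) = -3*(-18 + 702) = -3*684 = -2052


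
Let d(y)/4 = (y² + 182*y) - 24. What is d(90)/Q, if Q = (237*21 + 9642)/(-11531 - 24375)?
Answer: -1170822848/4873 ≈ -2.4027e+5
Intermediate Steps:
Q = -14619/35906 (Q = (4977 + 9642)/(-35906) = 14619*(-1/35906) = -14619/35906 ≈ -0.40715)
d(y) = -96 + 4*y² + 728*y (d(y) = 4*((y² + 182*y) - 24) = 4*(-24 + y² + 182*y) = -96 + 4*y² + 728*y)
d(90)/Q = (-96 + 4*90² + 728*90)/(-14619/35906) = (-96 + 4*8100 + 65520)*(-35906/14619) = (-96 + 32400 + 65520)*(-35906/14619) = 97824*(-35906/14619) = -1170822848/4873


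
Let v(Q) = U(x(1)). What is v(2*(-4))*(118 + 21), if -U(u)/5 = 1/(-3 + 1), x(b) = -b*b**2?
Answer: 695/2 ≈ 347.50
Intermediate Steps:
x(b) = -b**3
U(u) = 5/2 (U(u) = -5/(-3 + 1) = -5/(-2) = -5*(-1/2) = 5/2)
v(Q) = 5/2
v(2*(-4))*(118 + 21) = 5*(118 + 21)/2 = (5/2)*139 = 695/2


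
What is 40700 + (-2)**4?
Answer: 40716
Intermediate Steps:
40700 + (-2)**4 = 40700 + 16 = 40716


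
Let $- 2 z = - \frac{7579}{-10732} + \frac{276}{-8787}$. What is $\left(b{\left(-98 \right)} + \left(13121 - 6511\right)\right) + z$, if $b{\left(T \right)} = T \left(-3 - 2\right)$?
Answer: $\frac{446341986053}{62868056} \approx 7099.7$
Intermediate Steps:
$b{\left(T \right)} = - 5 T$ ($b{\left(T \right)} = T \left(-5\right) = - 5 T$)
$z = - \frac{21211547}{62868056}$ ($z = - \frac{- \frac{7579}{-10732} + \frac{276}{-8787}}{2} = - \frac{\left(-7579\right) \left(- \frac{1}{10732}\right) + 276 \left(- \frac{1}{8787}\right)}{2} = - \frac{\frac{7579}{10732} - \frac{92}{2929}}{2} = \left(- \frac{1}{2}\right) \frac{21211547}{31434028} = - \frac{21211547}{62868056} \approx -0.3374$)
$\left(b{\left(-98 \right)} + \left(13121 - 6511\right)\right) + z = \left(\left(-5\right) \left(-98\right) + \left(13121 - 6511\right)\right) - \frac{21211547}{62868056} = \left(490 + 6610\right) - \frac{21211547}{62868056} = 7100 - \frac{21211547}{62868056} = \frac{446341986053}{62868056}$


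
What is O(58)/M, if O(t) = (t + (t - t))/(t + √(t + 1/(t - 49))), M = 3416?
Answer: 7569/25409062 - 87*√523/50818124 ≈ 0.00025873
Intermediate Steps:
O(t) = t/(t + √(t + 1/(-49 + t))) (O(t) = (t + 0)/(t + √(t + 1/(-49 + t))) = t/(t + √(t + 1/(-49 + t))))
O(58)/M = (58/(58 + √((1 + 58*(-49 + 58))/(-49 + 58))))/3416 = (58/(58 + √((1 + 58*9)/9)))*(1/3416) = (58/(58 + √((1 + 522)/9)))*(1/3416) = (58/(58 + √((⅑)*523)))*(1/3416) = (58/(58 + √(523/9)))*(1/3416) = (58/(58 + √523/3))*(1/3416) = 29/(1708*(58 + √523/3))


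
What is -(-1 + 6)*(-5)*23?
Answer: 575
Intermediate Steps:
-(-1 + 6)*(-5)*23 = -5*(-5)*23 = -1*(-25)*23 = 25*23 = 575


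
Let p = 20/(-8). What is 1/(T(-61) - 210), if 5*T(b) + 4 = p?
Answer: -10/2113 ≈ -0.0047326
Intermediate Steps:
p = -5/2 (p = 20*(-⅛) = -5/2 ≈ -2.5000)
T(b) = -13/10 (T(b) = -⅘ + (⅕)*(-5/2) = -⅘ - ½ = -13/10)
1/(T(-61) - 210) = 1/(-13/10 - 210) = 1/(-2113/10) = -10/2113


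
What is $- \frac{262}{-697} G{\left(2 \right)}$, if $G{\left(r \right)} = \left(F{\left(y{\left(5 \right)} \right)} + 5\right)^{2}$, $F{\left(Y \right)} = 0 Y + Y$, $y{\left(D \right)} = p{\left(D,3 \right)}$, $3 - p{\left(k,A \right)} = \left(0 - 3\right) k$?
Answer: $\frac{138598}{697} \approx 198.85$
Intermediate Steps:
$p{\left(k,A \right)} = 3 + 3 k$ ($p{\left(k,A \right)} = 3 - \left(0 - 3\right) k = 3 - - 3 k = 3 + 3 k$)
$y{\left(D \right)} = 3 + 3 D$
$F{\left(Y \right)} = Y$ ($F{\left(Y \right)} = 0 + Y = Y$)
$G{\left(r \right)} = 529$ ($G{\left(r \right)} = \left(\left(3 + 3 \cdot 5\right) + 5\right)^{2} = \left(\left(3 + 15\right) + 5\right)^{2} = \left(18 + 5\right)^{2} = 23^{2} = 529$)
$- \frac{262}{-697} G{\left(2 \right)} = - \frac{262}{-697} \cdot 529 = \left(-262\right) \left(- \frac{1}{697}\right) 529 = \frac{262}{697} \cdot 529 = \frac{138598}{697}$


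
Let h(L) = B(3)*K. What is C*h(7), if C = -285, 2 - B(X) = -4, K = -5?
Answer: 8550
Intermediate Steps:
B(X) = 6 (B(X) = 2 - 1*(-4) = 2 + 4 = 6)
h(L) = -30 (h(L) = 6*(-5) = -30)
C*h(7) = -285*(-30) = 8550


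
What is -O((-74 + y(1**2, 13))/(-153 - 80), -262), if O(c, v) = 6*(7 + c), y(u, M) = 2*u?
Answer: -10218/233 ≈ -43.854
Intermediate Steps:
O(c, v) = 42 + 6*c
-O((-74 + y(1**2, 13))/(-153 - 80), -262) = -(42 + 6*((-74 + 2*1**2)/(-153 - 80))) = -(42 + 6*((-74 + 2*1)/(-233))) = -(42 + 6*((-74 + 2)*(-1/233))) = -(42 + 6*(-72*(-1/233))) = -(42 + 6*(72/233)) = -(42 + 432/233) = -1*10218/233 = -10218/233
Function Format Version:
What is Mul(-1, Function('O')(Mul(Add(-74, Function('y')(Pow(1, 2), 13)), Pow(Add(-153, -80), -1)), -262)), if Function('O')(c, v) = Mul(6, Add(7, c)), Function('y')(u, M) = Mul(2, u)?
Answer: Rational(-10218, 233) ≈ -43.854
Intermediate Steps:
Function('O')(c, v) = Add(42, Mul(6, c))
Mul(-1, Function('O')(Mul(Add(-74, Function('y')(Pow(1, 2), 13)), Pow(Add(-153, -80), -1)), -262)) = Mul(-1, Add(42, Mul(6, Mul(Add(-74, Mul(2, Pow(1, 2))), Pow(Add(-153, -80), -1))))) = Mul(-1, Add(42, Mul(6, Mul(Add(-74, Mul(2, 1)), Pow(-233, -1))))) = Mul(-1, Add(42, Mul(6, Mul(Add(-74, 2), Rational(-1, 233))))) = Mul(-1, Add(42, Mul(6, Mul(-72, Rational(-1, 233))))) = Mul(-1, Add(42, Mul(6, Rational(72, 233)))) = Mul(-1, Add(42, Rational(432, 233))) = Mul(-1, Rational(10218, 233)) = Rational(-10218, 233)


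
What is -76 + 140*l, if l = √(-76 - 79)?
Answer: -76 + 140*I*√155 ≈ -76.0 + 1743.0*I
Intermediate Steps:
l = I*√155 (l = √(-155) = I*√155 ≈ 12.45*I)
-76 + 140*l = -76 + 140*(I*√155) = -76 + 140*I*√155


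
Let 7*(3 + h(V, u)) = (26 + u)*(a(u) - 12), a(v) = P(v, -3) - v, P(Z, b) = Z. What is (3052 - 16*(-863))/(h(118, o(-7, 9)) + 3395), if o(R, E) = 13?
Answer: 29505/5819 ≈ 5.0705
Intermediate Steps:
a(v) = 0 (a(v) = v - v = 0)
h(V, u) = -333/7 - 12*u/7 (h(V, u) = -3 + ((26 + u)*(0 - 12))/7 = -3 + ((26 + u)*(-12))/7 = -3 + (-312 - 12*u)/7 = -3 + (-312/7 - 12*u/7) = -333/7 - 12*u/7)
(3052 - 16*(-863))/(h(118, o(-7, 9)) + 3395) = (3052 - 16*(-863))/((-333/7 - 12/7*13) + 3395) = (3052 + 13808)/((-333/7 - 156/7) + 3395) = 16860/(-489/7 + 3395) = 16860/(23276/7) = 16860*(7/23276) = 29505/5819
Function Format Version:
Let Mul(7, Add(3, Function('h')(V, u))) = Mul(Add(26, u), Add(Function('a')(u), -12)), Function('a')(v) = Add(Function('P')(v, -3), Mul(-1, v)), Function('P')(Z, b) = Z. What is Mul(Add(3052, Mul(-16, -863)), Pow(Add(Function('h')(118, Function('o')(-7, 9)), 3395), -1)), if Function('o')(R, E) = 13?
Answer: Rational(29505, 5819) ≈ 5.0705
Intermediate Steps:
Function('a')(v) = 0 (Function('a')(v) = Add(v, Mul(-1, v)) = 0)
Function('h')(V, u) = Add(Rational(-333, 7), Mul(Rational(-12, 7), u)) (Function('h')(V, u) = Add(-3, Mul(Rational(1, 7), Mul(Add(26, u), Add(0, -12)))) = Add(-3, Mul(Rational(1, 7), Mul(Add(26, u), -12))) = Add(-3, Mul(Rational(1, 7), Add(-312, Mul(-12, u)))) = Add(-3, Add(Rational(-312, 7), Mul(Rational(-12, 7), u))) = Add(Rational(-333, 7), Mul(Rational(-12, 7), u)))
Mul(Add(3052, Mul(-16, -863)), Pow(Add(Function('h')(118, Function('o')(-7, 9)), 3395), -1)) = Mul(Add(3052, Mul(-16, -863)), Pow(Add(Add(Rational(-333, 7), Mul(Rational(-12, 7), 13)), 3395), -1)) = Mul(Add(3052, 13808), Pow(Add(Add(Rational(-333, 7), Rational(-156, 7)), 3395), -1)) = Mul(16860, Pow(Add(Rational(-489, 7), 3395), -1)) = Mul(16860, Pow(Rational(23276, 7), -1)) = Mul(16860, Rational(7, 23276)) = Rational(29505, 5819)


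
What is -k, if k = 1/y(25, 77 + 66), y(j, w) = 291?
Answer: -1/291 ≈ -0.0034364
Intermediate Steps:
k = 1/291 ≈ 0.0034364
-k = -1*1/291 = -1/291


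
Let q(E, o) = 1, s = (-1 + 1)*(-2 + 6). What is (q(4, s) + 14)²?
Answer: 225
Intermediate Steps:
s = 0 (s = 0*4 = 0)
(q(4, s) + 14)² = (1 + 14)² = 15² = 225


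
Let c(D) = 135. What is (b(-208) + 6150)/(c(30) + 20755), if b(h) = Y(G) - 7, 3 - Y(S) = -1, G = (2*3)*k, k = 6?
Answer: 6147/20890 ≈ 0.29426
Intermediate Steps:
G = 36 (G = (2*3)*6 = 6*6 = 36)
Y(S) = 4 (Y(S) = 3 - 1*(-1) = 3 + 1 = 4)
b(h) = -3 (b(h) = 4 - 7 = -3)
(b(-208) + 6150)/(c(30) + 20755) = (-3 + 6150)/(135 + 20755) = 6147/20890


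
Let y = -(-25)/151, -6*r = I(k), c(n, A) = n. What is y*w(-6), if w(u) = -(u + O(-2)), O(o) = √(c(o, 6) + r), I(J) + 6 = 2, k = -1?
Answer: 150/151 - 50*I*√3/453 ≈ 0.99338 - 0.19118*I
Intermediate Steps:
I(J) = -4 (I(J) = -6 + 2 = -4)
r = ⅔ (r = -⅙*(-4) = ⅔ ≈ 0.66667)
y = 25/151 (y = -(-25)/151 = -1*(-25/151) = 25/151 ≈ 0.16556)
O(o) = √(⅔ + o) (O(o) = √(o + ⅔) = √(⅔ + o))
w(u) = -u - 2*I*√3/3 (w(u) = -(u + √(6 + 9*(-2))/3) = -(u + √(6 - 18)/3) = -(u + √(-12)/3) = -(u + (2*I*√3)/3) = -(u + 2*I*√3/3) = -u - 2*I*√3/3)
y*w(-6) = 25*(-1*(-6) - 2*I*√3/3)/151 = 25*(6 - 2*I*√3/3)/151 = 150/151 - 50*I*√3/453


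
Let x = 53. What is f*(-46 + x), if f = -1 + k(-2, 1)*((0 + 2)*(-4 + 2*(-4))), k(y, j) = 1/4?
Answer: -49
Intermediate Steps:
k(y, j) = ¼
f = -7 (f = -1 + ((0 + 2)*(-4 + 2*(-4)))/4 = -1 + (2*(-4 - 8))/4 = -1 + (2*(-12))/4 = -1 + (¼)*(-24) = -1 - 6 = -7)
f*(-46 + x) = -7*(-46 + 53) = -7*7 = -49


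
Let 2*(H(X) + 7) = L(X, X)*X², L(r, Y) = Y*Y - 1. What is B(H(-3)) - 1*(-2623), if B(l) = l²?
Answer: 3464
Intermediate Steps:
L(r, Y) = -1 + Y² (L(r, Y) = Y² - 1 = -1 + Y²)
H(X) = -7 + X²*(-1 + X²)/2 (H(X) = -7 + ((-1 + X²)*X²)/2 = -7 + (X²*(-1 + X²))/2 = -7 + X²*(-1 + X²)/2)
B(H(-3)) - 1*(-2623) = (-7 + (½)*(-3)⁴ - ½*(-3)²)² - 1*(-2623) = (-7 + (½)*81 - ½*9)² + 2623 = (-7 + 81/2 - 9/2)² + 2623 = 29² + 2623 = 841 + 2623 = 3464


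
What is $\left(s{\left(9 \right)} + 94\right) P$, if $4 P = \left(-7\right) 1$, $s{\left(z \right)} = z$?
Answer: $- \frac{721}{4} \approx -180.25$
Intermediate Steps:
$P = - \frac{7}{4}$ ($P = \frac{\left(-7\right) 1}{4} = \frac{1}{4} \left(-7\right) = - \frac{7}{4} \approx -1.75$)
$\left(s{\left(9 \right)} + 94\right) P = \left(9 + 94\right) \left(- \frac{7}{4}\right) = 103 \left(- \frac{7}{4}\right) = - \frac{721}{4}$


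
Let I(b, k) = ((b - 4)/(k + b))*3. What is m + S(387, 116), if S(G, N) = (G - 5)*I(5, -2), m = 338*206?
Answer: 70010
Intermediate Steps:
m = 69628
I(b, k) = 3*(-4 + b)/(b + k) (I(b, k) = ((-4 + b)/(b + k))*3 = 3*(-4 + b)/(b + k))
S(G, N) = -5 + G (S(G, N) = (G - 5)*(3*(-4 + 5)/(5 - 2)) = (-5 + G)*(3*1/3) = (-5 + G)*(3*(⅓)*1) = (-5 + G)*1 = -5 + G)
m + S(387, 116) = 69628 + (-5 + 387) = 69628 + 382 = 70010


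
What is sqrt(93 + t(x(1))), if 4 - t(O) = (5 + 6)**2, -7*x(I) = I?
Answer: 2*I*sqrt(6) ≈ 4.899*I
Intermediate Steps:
x(I) = -I/7
t(O) = -117 (t(O) = 4 - (5 + 6)**2 = 4 - 1*11**2 = 4 - 1*121 = 4 - 121 = -117)
sqrt(93 + t(x(1))) = sqrt(93 - 117) = sqrt(-24) = 2*I*sqrt(6)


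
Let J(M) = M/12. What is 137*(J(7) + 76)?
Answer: 125903/12 ≈ 10492.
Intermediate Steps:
J(M) = M/12 (J(M) = M*(1/12) = M/12)
137*(J(7) + 76) = 137*((1/12)*7 + 76) = 137*(7/12 + 76) = 137*(919/12) = 125903/12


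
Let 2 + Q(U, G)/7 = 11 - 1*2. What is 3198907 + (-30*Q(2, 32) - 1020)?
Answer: 3196417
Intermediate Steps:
Q(U, G) = 49 (Q(U, G) = -14 + 7*(11 - 1*2) = -14 + 7*(11 - 2) = -14 + 7*9 = -14 + 63 = 49)
3198907 + (-30*Q(2, 32) - 1020) = 3198907 + (-30*49 - 1020) = 3198907 + (-1470 - 1020) = 3198907 - 2490 = 3196417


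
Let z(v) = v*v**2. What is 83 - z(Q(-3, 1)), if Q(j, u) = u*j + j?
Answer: 299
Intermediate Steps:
Q(j, u) = j + j*u (Q(j, u) = j*u + j = j + j*u)
z(v) = v**3
83 - z(Q(-3, 1)) = 83 - (-3*(1 + 1))**3 = 83 - (-3*2)**3 = 83 - 1*(-6)**3 = 83 - 1*(-216) = 83 + 216 = 299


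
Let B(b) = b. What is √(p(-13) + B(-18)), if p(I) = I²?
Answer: √151 ≈ 12.288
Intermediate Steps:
√(p(-13) + B(-18)) = √((-13)² - 18) = √(169 - 18) = √151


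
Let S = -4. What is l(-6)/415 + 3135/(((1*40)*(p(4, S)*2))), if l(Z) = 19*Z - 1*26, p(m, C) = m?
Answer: 50249/5312 ≈ 9.4595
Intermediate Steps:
l(Z) = -26 + 19*Z (l(Z) = 19*Z - 26 = -26 + 19*Z)
l(-6)/415 + 3135/(((1*40)*(p(4, S)*2))) = (-26 + 19*(-6))/415 + 3135/(((1*40)*(4*2))) = (-26 - 114)*(1/415) + 3135/((40*8)) = -140*1/415 + 3135/320 = -28/83 + 3135*(1/320) = -28/83 + 627/64 = 50249/5312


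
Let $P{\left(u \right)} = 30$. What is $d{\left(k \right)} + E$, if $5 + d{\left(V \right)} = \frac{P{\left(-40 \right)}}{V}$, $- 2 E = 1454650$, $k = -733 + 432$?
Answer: $- \frac{218926360}{301} \approx -7.2733 \cdot 10^{5}$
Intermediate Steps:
$k = -301$
$E = -727325$ ($E = \left(- \frac{1}{2}\right) 1454650 = -727325$)
$d{\left(V \right)} = -5 + \frac{30}{V}$
$d{\left(k \right)} + E = \left(-5 + \frac{30}{-301}\right) - 727325 = \left(-5 + 30 \left(- \frac{1}{301}\right)\right) - 727325 = \left(-5 - \frac{30}{301}\right) - 727325 = - \frac{1535}{301} - 727325 = - \frac{218926360}{301}$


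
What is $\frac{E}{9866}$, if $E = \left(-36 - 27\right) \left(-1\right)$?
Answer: $\frac{63}{9866} \approx 0.0063856$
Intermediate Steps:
$E = 63$ ($E = \left(-63\right) \left(-1\right) = 63$)
$\frac{E}{9866} = \frac{63}{9866}$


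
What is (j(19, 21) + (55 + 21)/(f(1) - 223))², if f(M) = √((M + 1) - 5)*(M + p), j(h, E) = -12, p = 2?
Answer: 8*(12384*√3 + 473101*I)/(669*√3 + 24851*I) ≈ 152.29 + 0.19589*I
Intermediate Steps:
f(M) = √(-4 + M)*(2 + M) (f(M) = √((M + 1) - 5)*(M + 2) = √((1 + M) - 5)*(2 + M) = √(-4 + M)*(2 + M))
(j(19, 21) + (55 + 21)/(f(1) - 223))² = (-12 + (55 + 21)/(√(-4 + 1)*(2 + 1) - 223))² = (-12 + 76/(√(-3)*3 - 223))² = (-12 + 76/((I*√3)*3 - 223))² = (-12 + 76/(3*I*√3 - 223))² = (-12 + 76/(-223 + 3*I*√3))²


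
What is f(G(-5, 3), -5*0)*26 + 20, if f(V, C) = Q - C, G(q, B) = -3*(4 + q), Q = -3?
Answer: -58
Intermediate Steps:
G(q, B) = -12 - 3*q
f(V, C) = -3 - C
f(G(-5, 3), -5*0)*26 + 20 = (-3 - (-5)*0)*26 + 20 = (-3 - 1*0)*26 + 20 = (-3 + 0)*26 + 20 = -3*26 + 20 = -78 + 20 = -58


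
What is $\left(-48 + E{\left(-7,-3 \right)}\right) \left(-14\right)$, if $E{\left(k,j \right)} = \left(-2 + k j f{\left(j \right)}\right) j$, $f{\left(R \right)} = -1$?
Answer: $-294$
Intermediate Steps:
$E{\left(k,j \right)} = j \left(-2 - j k\right)$ ($E{\left(k,j \right)} = \left(-2 + k j \left(-1\right)\right) j = \left(-2 + j k \left(-1\right)\right) j = \left(-2 - j k\right) j = j \left(-2 - j k\right)$)
$\left(-48 + E{\left(-7,-3 \right)}\right) \left(-14\right) = \left(-48 - 3 \left(-2 - \left(-3\right) \left(-7\right)\right)\right) \left(-14\right) = \left(-48 - 3 \left(-2 - 21\right)\right) \left(-14\right) = \left(-48 - -69\right) \left(-14\right) = \left(-48 + 69\right) \left(-14\right) = 21 \left(-14\right) = -294$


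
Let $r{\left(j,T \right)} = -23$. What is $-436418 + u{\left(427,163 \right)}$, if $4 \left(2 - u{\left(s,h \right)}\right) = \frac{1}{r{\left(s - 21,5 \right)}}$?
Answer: $- \frac{40150271}{92} \approx -4.3642 \cdot 10^{5}$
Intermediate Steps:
$u{\left(s,h \right)} = \frac{185}{92}$ ($u{\left(s,h \right)} = 2 - \frac{1}{4 \left(-23\right)} = 2 - - \frac{1}{92} = 2 + \frac{1}{92} = \frac{185}{92}$)
$-436418 + u{\left(427,163 \right)} = -436418 + \frac{185}{92} = - \frac{40150271}{92}$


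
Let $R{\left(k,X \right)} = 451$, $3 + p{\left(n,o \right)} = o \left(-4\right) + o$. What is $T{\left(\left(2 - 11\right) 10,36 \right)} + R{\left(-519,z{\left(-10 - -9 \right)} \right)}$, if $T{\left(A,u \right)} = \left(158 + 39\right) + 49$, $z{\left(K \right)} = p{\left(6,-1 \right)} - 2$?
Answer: $697$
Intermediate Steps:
$p{\left(n,o \right)} = -3 - 3 o$ ($p{\left(n,o \right)} = -3 + \left(o \left(-4\right) + o\right) = -3 + \left(- 4 o + o\right) = -3 - 3 o$)
$z{\left(K \right)} = -2$ ($z{\left(K \right)} = \left(-3 - -3\right) - 2 = \left(-3 + 3\right) - 2 = 0 - 2 = -2$)
$T{\left(A,u \right)} = 246$ ($T{\left(A,u \right)} = 197 + 49 = 246$)
$T{\left(\left(2 - 11\right) 10,36 \right)} + R{\left(-519,z{\left(-10 - -9 \right)} \right)} = 246 + 451 = 697$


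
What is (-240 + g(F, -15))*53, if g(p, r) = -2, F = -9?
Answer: -12826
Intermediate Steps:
(-240 + g(F, -15))*53 = (-240 - 2)*53 = -242*53 = -12826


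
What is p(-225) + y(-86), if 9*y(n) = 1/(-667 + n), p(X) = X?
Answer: -1524826/6777 ≈ -225.00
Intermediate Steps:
y(n) = 1/(9*(-667 + n))
p(-225) + y(-86) = -225 + 1/(9*(-667 - 86)) = -225 + (1/9)/(-753) = -225 + (1/9)*(-1/753) = -225 - 1/6777 = -1524826/6777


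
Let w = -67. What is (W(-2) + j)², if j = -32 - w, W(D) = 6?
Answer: 1681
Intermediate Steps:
j = 35 (j = -32 - 1*(-67) = -32 + 67 = 35)
(W(-2) + j)² = (6 + 35)² = 41² = 1681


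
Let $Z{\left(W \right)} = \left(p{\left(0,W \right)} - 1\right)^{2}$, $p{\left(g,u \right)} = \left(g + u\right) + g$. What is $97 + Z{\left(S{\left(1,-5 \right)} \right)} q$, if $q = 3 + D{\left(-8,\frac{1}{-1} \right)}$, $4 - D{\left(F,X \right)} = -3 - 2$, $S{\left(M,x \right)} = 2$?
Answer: $109$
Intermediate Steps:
$p{\left(g,u \right)} = u + 2 g$
$D{\left(F,X \right)} = 9$ ($D{\left(F,X \right)} = 4 - \left(-3 - 2\right) = 4 - -5 = 4 + 5 = 9$)
$q = 12$ ($q = 3 + 9 = 12$)
$Z{\left(W \right)} = \left(-1 + W\right)^{2}$ ($Z{\left(W \right)} = \left(\left(W + 2 \cdot 0\right) - 1\right)^{2} = \left(\left(W + 0\right) - 1\right)^{2} = \left(W - 1\right)^{2} = \left(-1 + W\right)^{2}$)
$97 + Z{\left(S{\left(1,-5 \right)} \right)} q = 97 + \left(-1 + 2\right)^{2} \cdot 12 = 97 + 1^{2} \cdot 12 = 97 + 1 \cdot 12 = 97 + 12 = 109$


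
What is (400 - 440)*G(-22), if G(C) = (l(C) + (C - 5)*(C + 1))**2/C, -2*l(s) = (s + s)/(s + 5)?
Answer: 1849733780/3179 ≈ 5.8186e+5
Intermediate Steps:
l(s) = -s/(5 + s) (l(s) = -(s + s)/(2*(s + 5)) = -2*s/(2*(5 + s)) = -s/(5 + s))
G(C) = ((1 + C)*(-5 + C) - C/(5 + C))**2/C (G(C) = (-C/(5 + C) + (C - 5)*(C + 1))**2/C = (-C/(5 + C) + (-5 + C)*(1 + C))**2/C = (-C/(5 + C) + (1 + C)*(-5 + C))**2/C = ((1 + C)*(-5 + C) - C/(5 + C))**2/C)
(400 - 440)*G(-22) = (400 - 440)*((25 - 1*(-22)**2 - 1*(-22)**3 + 26*(-22))**2/((-22)*(5 - 22)**2)) = -(-20)*(25 - 1*484 - 1*(-10648) - 572)**2/(11*(-17)**2) = -(-20)*(25 - 484 + 10648 - 572)**2/(11*289) = -(-20)*9617**2/(11*289) = -(-20)*92486689/(11*289) = -40*(-92486689/6358) = 1849733780/3179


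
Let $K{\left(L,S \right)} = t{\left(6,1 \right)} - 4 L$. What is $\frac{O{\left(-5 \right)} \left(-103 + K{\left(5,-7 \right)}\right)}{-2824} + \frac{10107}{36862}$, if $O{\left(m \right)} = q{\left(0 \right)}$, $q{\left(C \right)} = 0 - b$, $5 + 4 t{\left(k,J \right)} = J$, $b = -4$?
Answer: $\frac{5853215}{13012286} \approx 0.44982$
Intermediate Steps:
$t{\left(k,J \right)} = - \frac{5}{4} + \frac{J}{4}$
$q{\left(C \right)} = 4$ ($q{\left(C \right)} = 0 - -4 = 0 + 4 = 4$)
$K{\left(L,S \right)} = -1 - 4 L$ ($K{\left(L,S \right)} = \left(- \frac{5}{4} + \frac{1}{4} \cdot 1\right) - 4 L = \left(- \frac{5}{4} + \frac{1}{4}\right) - 4 L = -1 - 4 L$)
$O{\left(m \right)} = 4$
$\frac{O{\left(-5 \right)} \left(-103 + K{\left(5,-7 \right)}\right)}{-2824} + \frac{10107}{36862} = \frac{4 \left(-103 - 21\right)}{-2824} + \frac{10107}{36862} = 4 \left(-103 - 21\right) \left(- \frac{1}{2824}\right) + 10107 \cdot \frac{1}{36862} = 4 \left(-103 - 21\right) \left(- \frac{1}{2824}\right) + \frac{10107}{36862} = 4 \left(-124\right) \left(- \frac{1}{2824}\right) + \frac{10107}{36862} = \left(-496\right) \left(- \frac{1}{2824}\right) + \frac{10107}{36862} = \frac{62}{353} + \frac{10107}{36862} = \frac{5853215}{13012286}$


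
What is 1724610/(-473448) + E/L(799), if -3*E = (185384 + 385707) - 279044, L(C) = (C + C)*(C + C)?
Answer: -92709597579/25187473054 ≈ -3.6808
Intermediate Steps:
L(C) = 4*C**2 (L(C) = (2*C)*(2*C) = 4*C**2)
E = -97349 (E = -((185384 + 385707) - 279044)/3 = -(571091 - 279044)/3 = -1/3*292047 = -97349)
1724610/(-473448) + E/L(799) = 1724610/(-473448) - 97349/(4*799**2) = 1724610*(-1/473448) - 97349/(4*638401) = -287435/78908 - 97349/2553604 = -92709597579/25187473054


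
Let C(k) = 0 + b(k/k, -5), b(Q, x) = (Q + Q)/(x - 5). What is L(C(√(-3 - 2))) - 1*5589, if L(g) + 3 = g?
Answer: -27961/5 ≈ -5592.2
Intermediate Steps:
b(Q, x) = 2*Q/(-5 + x) (b(Q, x) = (2*Q)/(-5 + x) = 2*Q/(-5 + x))
C(k) = -⅕ (C(k) = 0 + 2*(k/k)/(-5 - 5) = 0 + 2*1/(-10) = 0 + 2*1*(-⅒) = 0 - ⅕ = -⅕)
L(g) = -3 + g
L(C(√(-3 - 2))) - 1*5589 = (-3 - ⅕) - 1*5589 = -16/5 - 5589 = -27961/5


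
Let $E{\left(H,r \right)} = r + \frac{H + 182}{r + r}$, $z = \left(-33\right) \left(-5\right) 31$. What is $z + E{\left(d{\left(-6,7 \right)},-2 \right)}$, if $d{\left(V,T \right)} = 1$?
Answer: $\frac{20269}{4} \approx 5067.3$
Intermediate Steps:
$z = 5115$ ($z = 165 \cdot 31 = 5115$)
$E{\left(H,r \right)} = r + \frac{182 + H}{2 r}$
$z + E{\left(d{\left(-6,7 \right)},-2 \right)} = 5115 + \frac{91 + \left(-2\right)^{2} + \frac{1}{2} \cdot 1}{-2} = 5115 - \frac{91 + 4 + \frac{1}{2}}{2} = 5115 - \frac{191}{4} = \frac{20269}{4}$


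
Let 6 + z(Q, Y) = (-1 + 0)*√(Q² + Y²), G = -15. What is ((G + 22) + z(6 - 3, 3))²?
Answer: 19 - 6*√2 ≈ 10.515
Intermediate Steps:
z(Q, Y) = -6 - √(Q² + Y²) (z(Q, Y) = -6 + (-1 + 0)*√(Q² + Y²) = -6 - √(Q² + Y²))
((G + 22) + z(6 - 3, 3))² = ((-15 + 22) + (-6 - √((6 - 3)² + 3²)))² = (7 + (-6 - √(3² + 9)))² = (7 + (-6 - √(9 + 9)))² = (7 + (-6 - √18))² = (7 + (-6 - 3*√2))² = (1 - 3*√2)²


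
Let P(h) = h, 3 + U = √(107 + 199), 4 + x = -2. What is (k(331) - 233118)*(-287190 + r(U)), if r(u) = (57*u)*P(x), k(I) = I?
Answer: 66615259068 + 238839462*√34 ≈ 6.8008e+10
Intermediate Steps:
x = -6 (x = -4 - 2 = -6)
U = -3 + 3*√34 (U = -3 + √(107 + 199) = -3 + √306 = -3 + 3*√34 ≈ 14.493)
r(u) = -342*u (r(u) = (57*u)*(-6) = -342*u)
(k(331) - 233118)*(-287190 + r(U)) = (331 - 233118)*(-287190 - 342*(-3 + 3*√34)) = -232787*(-287190 + (1026 - 1026*√34)) = -232787*(-286164 - 1026*√34) = 66615259068 + 238839462*√34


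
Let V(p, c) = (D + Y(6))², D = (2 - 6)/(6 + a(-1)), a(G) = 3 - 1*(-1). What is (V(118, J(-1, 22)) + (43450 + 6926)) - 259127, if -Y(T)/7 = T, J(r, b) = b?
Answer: -5173831/25 ≈ -2.0695e+5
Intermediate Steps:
a(G) = 4 (a(G) = 3 + 1 = 4)
Y(T) = -7*T
D = -⅖ (D = (2 - 6)/(6 + 4) = -4/10 = -4*⅒ = -⅖ ≈ -0.40000)
V(p, c) = 44944/25 (V(p, c) = (-⅖ - 7*6)² = (-⅖ - 42)² = (-212/5)² = 44944/25)
(V(118, J(-1, 22)) + (43450 + 6926)) - 259127 = (44944/25 + (43450 + 6926)) - 259127 = (44944/25 + 50376) - 259127 = 1304344/25 - 259127 = -5173831/25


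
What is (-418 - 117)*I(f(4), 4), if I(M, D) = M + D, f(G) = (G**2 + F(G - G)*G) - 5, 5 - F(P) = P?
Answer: -18725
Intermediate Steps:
F(P) = 5 - P
f(G) = -5 + G**2 + 5*G (f(G) = (G**2 + (5 - (G - G))*G) - 5 = (G**2 + (5 - 1*0)*G) - 5 = (G**2 + (5 + 0)*G) - 5 = (G**2 + 5*G) - 5 = -5 + G**2 + 5*G)
I(M, D) = D + M
(-418 - 117)*I(f(4), 4) = (-418 - 117)*(4 + (-5 + 4**2 + 5*4)) = -535*(4 + (-5 + 16 + 20)) = -535*(4 + 31) = -535*35 = -18725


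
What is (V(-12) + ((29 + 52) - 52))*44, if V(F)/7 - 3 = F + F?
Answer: -5192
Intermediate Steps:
V(F) = 21 + 14*F (V(F) = 21 + 7*(F + F) = 21 + 7*(2*F) = 21 + 14*F)
(V(-12) + ((29 + 52) - 52))*44 = ((21 + 14*(-12)) + ((29 + 52) - 52))*44 = ((21 - 168) + (81 - 52))*44 = (-147 + 29)*44 = -118*44 = -5192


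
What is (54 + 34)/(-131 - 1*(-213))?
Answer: 44/41 ≈ 1.0732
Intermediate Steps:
(54 + 34)/(-131 - 1*(-213)) = 88/(-131 + 213) = 88/82 = 88*(1/82) = 44/41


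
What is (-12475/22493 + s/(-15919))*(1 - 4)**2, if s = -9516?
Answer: 139084767/358066067 ≈ 0.38843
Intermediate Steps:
(-12475/22493 + s/(-15919))*(1 - 4)**2 = (-12475/22493 - 9516/(-15919))*(1 - 4)**2 = (-12475*1/22493 - 9516*(-1/15919))*(-3)**2 = (-12475/22493 + 9516/15919)*9 = (15453863/358066067)*9 = 139084767/358066067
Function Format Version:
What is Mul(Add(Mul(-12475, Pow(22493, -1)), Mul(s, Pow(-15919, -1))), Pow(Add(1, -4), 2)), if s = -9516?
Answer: Rational(139084767, 358066067) ≈ 0.38843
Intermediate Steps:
Mul(Add(Mul(-12475, Pow(22493, -1)), Mul(s, Pow(-15919, -1))), Pow(Add(1, -4), 2)) = Mul(Add(Mul(-12475, Pow(22493, -1)), Mul(-9516, Pow(-15919, -1))), Pow(Add(1, -4), 2)) = Mul(Add(Mul(-12475, Rational(1, 22493)), Mul(-9516, Rational(-1, 15919))), Pow(-3, 2)) = Mul(Add(Rational(-12475, 22493), Rational(9516, 15919)), 9) = Mul(Rational(15453863, 358066067), 9) = Rational(139084767, 358066067)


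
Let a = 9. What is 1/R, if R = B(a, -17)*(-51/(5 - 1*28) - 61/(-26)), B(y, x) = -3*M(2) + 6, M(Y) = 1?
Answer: 598/8187 ≈ 0.073043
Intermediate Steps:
B(y, x) = 3 (B(y, x) = -3*1 + 6 = -3 + 6 = 3)
R = 8187/598 (R = 3*(-51/(5 - 1*28) - 61/(-26)) = 3*(-51/(5 - 28) - 61*(-1/26)) = 3*(-51/(-23) + 61/26) = 3*(-51*(-1/23) + 61/26) = 3*(51/23 + 61/26) = 3*(2729/598) = 8187/598 ≈ 13.691)
1/R = 1/(8187/598) = 598/8187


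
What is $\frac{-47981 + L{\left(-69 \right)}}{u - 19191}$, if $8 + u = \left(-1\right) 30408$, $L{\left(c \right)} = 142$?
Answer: $\frac{47839}{49607} \approx 0.96436$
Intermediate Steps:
$u = -30416$ ($u = -8 - 30408 = -30416$)
$\frac{-47981 + L{\left(-69 \right)}}{u - 19191} = \frac{-47981 + 142}{-30416 - 19191} = - \frac{47839}{-49607} = \left(-47839\right) \left(- \frac{1}{49607}\right) = \frac{47839}{49607}$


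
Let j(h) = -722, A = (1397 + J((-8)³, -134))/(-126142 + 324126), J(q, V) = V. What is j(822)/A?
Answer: -142944448/1263 ≈ -1.1318e+5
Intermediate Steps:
A = 1263/197984 (A = (1397 - 134)/(-126142 + 324126) = 1263/197984 ≈ 0.0063793)
j(822)/A = -722/1263/197984 = -722*197984/1263 = -142944448/1263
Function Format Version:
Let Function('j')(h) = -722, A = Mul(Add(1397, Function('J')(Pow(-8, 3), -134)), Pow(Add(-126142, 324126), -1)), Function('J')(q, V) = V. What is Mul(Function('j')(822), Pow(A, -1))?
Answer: Rational(-142944448, 1263) ≈ -1.1318e+5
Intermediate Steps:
A = Rational(1263, 197984) (A = Mul(Add(1397, -134), Pow(Add(-126142, 324126), -1)) = Mul(1263, Pow(197984, -1)) = Mul(1263, Rational(1, 197984)) = Rational(1263, 197984) ≈ 0.0063793)
Mul(Function('j')(822), Pow(A, -1)) = Mul(-722, Pow(Rational(1263, 197984), -1)) = Mul(-722, Rational(197984, 1263)) = Rational(-142944448, 1263)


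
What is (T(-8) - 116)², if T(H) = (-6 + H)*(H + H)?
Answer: 11664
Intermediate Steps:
T(H) = 2*H*(-6 + H) (T(H) = (-6 + H)*(2*H) = 2*H*(-6 + H))
(T(-8) - 116)² = (2*(-8)*(-6 - 8) - 116)² = (2*(-8)*(-14) - 116)² = (224 - 116)² = 108² = 11664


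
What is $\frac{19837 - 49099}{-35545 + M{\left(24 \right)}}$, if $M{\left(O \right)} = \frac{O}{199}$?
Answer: $\frac{5823138}{7073431} \approx 0.82324$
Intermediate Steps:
$M{\left(O \right)} = \frac{O}{199}$ ($M{\left(O \right)} = O \frac{1}{199} = \frac{O}{199}$)
$\frac{19837 - 49099}{-35545 + M{\left(24 \right)}} = \frac{19837 - 49099}{-35545 + \frac{1}{199} \cdot 24} = - \frac{29262}{-35545 + \frac{24}{199}} = - \frac{29262}{- \frac{7073431}{199}} = \left(-29262\right) \left(- \frac{199}{7073431}\right) = \frac{5823138}{7073431}$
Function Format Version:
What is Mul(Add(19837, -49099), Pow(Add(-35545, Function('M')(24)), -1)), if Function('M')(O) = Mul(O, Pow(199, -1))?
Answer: Rational(5823138, 7073431) ≈ 0.82324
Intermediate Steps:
Function('M')(O) = Mul(Rational(1, 199), O) (Function('M')(O) = Mul(O, Rational(1, 199)) = Mul(Rational(1, 199), O))
Mul(Add(19837, -49099), Pow(Add(-35545, Function('M')(24)), -1)) = Mul(Add(19837, -49099), Pow(Add(-35545, Mul(Rational(1, 199), 24)), -1)) = Mul(-29262, Pow(Add(-35545, Rational(24, 199)), -1)) = Mul(-29262, Pow(Rational(-7073431, 199), -1)) = Mul(-29262, Rational(-199, 7073431)) = Rational(5823138, 7073431)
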